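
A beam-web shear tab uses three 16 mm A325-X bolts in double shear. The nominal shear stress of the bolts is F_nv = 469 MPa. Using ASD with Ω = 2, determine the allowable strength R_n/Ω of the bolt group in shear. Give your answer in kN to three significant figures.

283 kN

A_b = π × 16² / 4 = 201.1 mm².
R_n = F_nv · A_b · n · n_s = 469 × 201.1 × 3 × 2 / 1000 = 565.8 kN.
Allowable strength R_n/Ω = 565.8 / 2 = 283 kN.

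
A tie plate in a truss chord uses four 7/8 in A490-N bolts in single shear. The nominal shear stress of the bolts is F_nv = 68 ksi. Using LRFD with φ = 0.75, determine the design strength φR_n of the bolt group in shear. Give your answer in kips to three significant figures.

123 kips

A_b = π × 0.875² / 4 = 0.6013 in².
R_n = F_nv · A_b · n · n_s = 68 × 0.6013 × 4 × 1 = 163.6 kips.
Design strength φR_n = 0.75 × 163.6 = 123 kips.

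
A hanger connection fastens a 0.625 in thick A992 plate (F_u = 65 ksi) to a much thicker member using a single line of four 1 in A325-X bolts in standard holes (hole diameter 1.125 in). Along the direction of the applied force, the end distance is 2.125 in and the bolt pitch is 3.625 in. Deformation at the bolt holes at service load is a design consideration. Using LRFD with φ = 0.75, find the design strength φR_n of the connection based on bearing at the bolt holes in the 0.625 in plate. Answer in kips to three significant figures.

Per bolt r_n = 1.2 l_c t F_u ≤ 2.4 d t F_u; upper limit = 2.4 × 1 × 0.625 × 65 = 97.5 kips.
Edge bolt: l_c = 2.125 − 1.125/2 = 1.562 in → 1.2 × 1.562 × 0.625 × 65 = 76.17 → r_n = 76.17 kips.
Interior bolts: l_c = 3.625 − 1.125 = 2.5 in → 1.2 × 2.5 × 0.625 × 65 = 121.9 → r_n = 97.5 kips.
R_n = 1 × 76.17 + 3 × 97.5 = 368.7 kips.
Design strength φR_n = 0.75 × 368.7 = 277 kips.

277 kips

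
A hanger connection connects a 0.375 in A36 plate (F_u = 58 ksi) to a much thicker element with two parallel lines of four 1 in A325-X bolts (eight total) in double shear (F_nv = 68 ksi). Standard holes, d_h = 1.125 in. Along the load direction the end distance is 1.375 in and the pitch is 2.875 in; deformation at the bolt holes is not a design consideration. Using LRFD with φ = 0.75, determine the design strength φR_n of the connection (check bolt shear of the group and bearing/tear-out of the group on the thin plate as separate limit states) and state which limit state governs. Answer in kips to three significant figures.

297 kips (bearing governs)

Bolt shear: A_b = π·1²/4 = 0.7854 in²; R_n = 68 × 0.7854 × 8 × 2 = 854.5 kips → 0.75 × 854.5 = 641 kips.
Bearing (1.5 l_c t F_u ≤ 3.0 d t F_u): upper limit = 3.0·1·0.375·58 = 65.25 kips.
  Edge l_c = 1.375 − 1.125/2 = 0.8125 → r_n = 26.51 kips; interior l_c = 2.875 − 1.125 = 1.75 → r_n = 57.09 kips.
  R_n,bearing = 2·26.51 + 6·57.09 = 395.6 kips → 0.75 × 395.6 = 297 kips.
Bearing governs: 297 kips.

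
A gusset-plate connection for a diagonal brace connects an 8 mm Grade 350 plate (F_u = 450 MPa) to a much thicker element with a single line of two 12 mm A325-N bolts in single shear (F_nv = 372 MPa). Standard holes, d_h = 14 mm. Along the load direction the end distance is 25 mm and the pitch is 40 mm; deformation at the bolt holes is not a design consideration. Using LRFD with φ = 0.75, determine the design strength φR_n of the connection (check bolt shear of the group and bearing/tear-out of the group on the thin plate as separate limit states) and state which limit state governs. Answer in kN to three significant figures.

Bolt shear: A_b = π·12²/4 = 113.1 mm²; R_n = 372 × 113.1 × 2 × 1 / 1000 = 84.14 kN → 0.75 × 84.14 = 63.1 kN.
Bearing (1.5 l_c t F_u ≤ 3.0 d t F_u): upper limit = 3.0·12·8·450 / 1000 = 129.6 kN.
  Edge l_c = 25 − 14/2 = 18 → r_n = 97.2 kN; interior l_c = 40 − 14 = 26 → r_n = 129.6 kN.
  R_n,bearing = 1·97.2 + 1·129.6 = 226.8 kN → 0.75 × 226.8 = 170 kN.
Bolt shear governs: 63.1 kN.

63.1 kN (bolt shear governs)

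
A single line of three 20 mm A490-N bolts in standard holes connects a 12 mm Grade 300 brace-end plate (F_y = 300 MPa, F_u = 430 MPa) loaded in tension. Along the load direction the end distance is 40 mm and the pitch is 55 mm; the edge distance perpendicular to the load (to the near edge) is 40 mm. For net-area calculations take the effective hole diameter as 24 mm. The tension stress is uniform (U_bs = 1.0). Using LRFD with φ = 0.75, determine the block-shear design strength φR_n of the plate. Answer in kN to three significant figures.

317 kN

Shear plane L_v = 40 + 2·55 = 150 mm; A_gv = 150 × 12 = 1800 mm².
A_nv = (150 − 2.5·24) × 12 = 1080 mm².
A_nt = (40 − 0.5·24) × 12 = 336 mm².
0.6 F_u A_nv = 278.6 kN; 0.6 F_y A_gv = 324 kN → shear rupture governs the shear term.
R_n = 278.6 + 1.0 × 430 × 336 / 1000 = 423.1 kN.
Design strength φR_n = 0.75 × 423.1 = 317 kN.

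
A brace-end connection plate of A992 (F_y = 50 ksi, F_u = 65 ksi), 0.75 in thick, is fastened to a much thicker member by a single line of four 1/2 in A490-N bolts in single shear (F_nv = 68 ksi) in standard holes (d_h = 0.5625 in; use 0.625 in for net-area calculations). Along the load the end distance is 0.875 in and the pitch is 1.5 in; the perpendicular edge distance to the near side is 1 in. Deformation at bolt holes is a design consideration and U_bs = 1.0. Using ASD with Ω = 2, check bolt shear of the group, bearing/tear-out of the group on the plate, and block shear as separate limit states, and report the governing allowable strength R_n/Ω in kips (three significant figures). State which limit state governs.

26.7 kips (bolt shear governs)

Bolt shear: A_b = π·0.5²/4 = 0.1963 in²; R_n = 68 × 0.1963 × 4 × 1 = 53.41 kips → 53.41 / 2 = 26.7 kips.
Bearing: edge l_c = 0.5938, r_n = 34.73 kips; interior l_c = 0.9375, r_n = 54.84 kips; R_n = 34.73 + 3·54.84 = 199.3 kips → 99.6 kips.
Block shear: A_gv = 4.031, A_nv = 2.391, A_nt = 0.5156 in²; R_n = min(0.6F_uA_nv, 0.6F_yA_gv) + U_bs·F_u·A_nt = 126.8 kips → 63.4 kips.
Bolt shear governs: 26.7 kips.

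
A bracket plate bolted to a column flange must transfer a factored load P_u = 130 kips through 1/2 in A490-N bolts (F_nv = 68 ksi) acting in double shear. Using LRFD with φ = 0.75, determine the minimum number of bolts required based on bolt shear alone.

A_b = π·0.5²/4 = 0.1963 in².
Per-bolt design strength φR_n = 0.75 × 68 × 0.1963 × 2 = 20.03 kips.
n ≥ 130 / 20.03 = 6.491 → use 7 bolts.

7 bolts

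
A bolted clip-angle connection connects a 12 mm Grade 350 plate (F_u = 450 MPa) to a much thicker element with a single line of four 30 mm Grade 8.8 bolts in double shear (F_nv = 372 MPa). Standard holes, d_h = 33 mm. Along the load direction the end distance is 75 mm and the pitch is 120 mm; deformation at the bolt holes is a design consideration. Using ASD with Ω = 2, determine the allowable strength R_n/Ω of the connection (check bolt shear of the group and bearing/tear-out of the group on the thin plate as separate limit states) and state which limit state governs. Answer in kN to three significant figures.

773 kN (bearing governs)

Bolt shear: A_b = π·30²/4 = 706.9 mm²; R_n = 372 × 706.9 × 4 × 2 / 1000 = 2104 kN → 2104 / 2 = 1050 kN.
Bearing (1.2 l_c t F_u ≤ 2.4 d t F_u): upper limit = 2.4·30·12·450 / 1000 = 388.8 kN.
  Edge l_c = 75 − 33/2 = 58.5 → r_n = 379.1 kN; interior l_c = 120 − 33 = 87 → r_n = 388.8 kN.
  R_n,bearing = 1·379.1 + 3·388.8 = 1545 kN → 1545 / 2 = 773 kN.
Bearing governs: 773 kN.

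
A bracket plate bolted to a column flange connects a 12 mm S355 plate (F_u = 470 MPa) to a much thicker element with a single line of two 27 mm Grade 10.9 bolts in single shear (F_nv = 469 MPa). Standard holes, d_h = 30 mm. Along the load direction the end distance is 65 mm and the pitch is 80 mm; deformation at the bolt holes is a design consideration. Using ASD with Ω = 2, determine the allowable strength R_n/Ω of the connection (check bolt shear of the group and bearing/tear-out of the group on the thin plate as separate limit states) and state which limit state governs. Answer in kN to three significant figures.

Bolt shear: A_b = π·27²/4 = 572.6 mm²; R_n = 469 × 572.6 × 2 × 1 / 1000 = 537.1 kN → 537.1 / 2 = 269 kN.
Bearing (1.2 l_c t F_u ≤ 2.4 d t F_u): upper limit = 2.4·27·12·470 / 1000 = 365.5 kN.
  Edge l_c = 65 − 30/2 = 50 → r_n = 338.4 kN; interior l_c = 80 − 30 = 50 → r_n = 338.4 kN.
  R_n,bearing = 1·338.4 + 1·338.4 = 676.8 kN → 676.8 / 2 = 338 kN.
Bolt shear governs: 269 kN.

269 kN (bolt shear governs)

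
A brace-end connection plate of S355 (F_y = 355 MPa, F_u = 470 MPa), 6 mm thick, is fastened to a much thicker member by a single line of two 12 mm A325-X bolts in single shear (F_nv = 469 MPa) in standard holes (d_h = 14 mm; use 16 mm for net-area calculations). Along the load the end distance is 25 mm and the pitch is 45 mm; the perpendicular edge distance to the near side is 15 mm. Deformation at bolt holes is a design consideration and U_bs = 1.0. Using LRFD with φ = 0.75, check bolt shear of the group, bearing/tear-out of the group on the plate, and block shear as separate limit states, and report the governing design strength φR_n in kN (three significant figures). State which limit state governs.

73.2 kN (block shear governs)

Bolt shear: A_b = π·12²/4 = 113.1 mm²; R_n = 469 × 113.1 × 2 × 1 / 1000 = 106.1 kN → 0.75 × 106.1 = 79.6 kN.
Bearing: edge l_c = 18, r_n = 60.91 kN; interior l_c = 31, r_n = 81.22 kN; R_n = 60.91 + 1·81.22 = 142.1 kN → 107 kN.
Block shear: A_gv = 420, A_nv = 276, A_nt = 42 mm²; R_n = min(0.6F_uA_nv, 0.6F_yA_gv) + U_bs·F_u·A_nt = 97.57 kN → 73.2 kN.
Block shear governs: 73.2 kN.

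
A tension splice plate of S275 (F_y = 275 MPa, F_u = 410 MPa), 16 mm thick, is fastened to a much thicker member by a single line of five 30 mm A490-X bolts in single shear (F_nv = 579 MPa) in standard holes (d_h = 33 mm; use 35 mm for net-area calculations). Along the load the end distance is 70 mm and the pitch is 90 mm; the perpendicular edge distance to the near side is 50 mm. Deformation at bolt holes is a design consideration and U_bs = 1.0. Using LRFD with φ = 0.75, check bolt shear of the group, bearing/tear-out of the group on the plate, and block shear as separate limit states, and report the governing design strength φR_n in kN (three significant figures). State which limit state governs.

Bolt shear: A_b = π·30²/4 = 706.9 mm²; R_n = 579 × 706.9 × 5 × 1 / 1000 = 2046 kN → 0.75 × 2046 = 1530 kN.
Bearing: edge l_c = 53.5, r_n = 421.2 kN; interior l_c = 57, r_n = 448.7 kN; R_n = 421.2 + 4·448.7 = 2216 kN → 1660 kN.
Block shear: A_gv = 6880, A_nv = 4360, A_nt = 520 mm²; R_n = min(0.6F_uA_nv, 0.6F_yA_gv) + U_bs·F_u·A_nt = 1286 kN → 964 kN.
Block shear governs: 964 kN.

964 kN (block shear governs)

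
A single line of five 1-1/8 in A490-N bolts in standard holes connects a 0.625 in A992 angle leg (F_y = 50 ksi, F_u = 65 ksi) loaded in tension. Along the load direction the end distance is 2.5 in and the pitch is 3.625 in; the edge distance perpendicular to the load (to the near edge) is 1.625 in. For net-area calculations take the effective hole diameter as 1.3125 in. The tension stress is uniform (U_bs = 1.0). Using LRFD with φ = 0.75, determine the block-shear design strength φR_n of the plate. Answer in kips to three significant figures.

232 kips

Shear plane L_v = 2.5 + 4·3.625 = 17 in; A_gv = 17 × 0.625 = 10.62 in².
A_nv = (17 − 4.5·1.3125) × 0.625 = 6.934 in².
A_nt = (1.625 − 0.5·1.3125) × 0.625 = 0.6055 in².
0.6 F_u A_nv = 270.4 kips; 0.6 F_y A_gv = 318.8 kips → shear rupture governs the shear term.
R_n = 270.4 + 1.0 × 65 × 0.6055 = 309.8 kips.
Design strength φR_n = 0.75 × 309.8 = 232 kips.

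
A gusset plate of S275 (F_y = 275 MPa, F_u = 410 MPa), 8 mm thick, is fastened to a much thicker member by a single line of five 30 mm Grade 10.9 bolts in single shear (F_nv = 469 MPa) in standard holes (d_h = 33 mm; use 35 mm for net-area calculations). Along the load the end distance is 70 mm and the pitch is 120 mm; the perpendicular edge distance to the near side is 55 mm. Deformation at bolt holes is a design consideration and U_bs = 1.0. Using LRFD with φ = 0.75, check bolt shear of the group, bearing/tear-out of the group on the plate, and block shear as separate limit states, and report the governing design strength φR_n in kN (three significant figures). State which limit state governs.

637 kN (block shear governs)

Bolt shear: A_b = π·30²/4 = 706.9 mm²; R_n = 469 × 706.9 × 5 × 1 / 1000 = 1658 kN → 0.75 × 1658 = 1240 kN.
Bearing: edge l_c = 53.5, r_n = 210.6 kN; interior l_c = 87, r_n = 236.2 kN; R_n = 210.6 + 4·236.2 = 1155 kN → 866 kN.
Block shear: A_gv = 4400, A_nv = 3140, A_nt = 300 mm²; R_n = min(0.6F_uA_nv, 0.6F_yA_gv) + U_bs·F_u·A_nt = 849 kN → 637 kN.
Block shear governs: 637 kN.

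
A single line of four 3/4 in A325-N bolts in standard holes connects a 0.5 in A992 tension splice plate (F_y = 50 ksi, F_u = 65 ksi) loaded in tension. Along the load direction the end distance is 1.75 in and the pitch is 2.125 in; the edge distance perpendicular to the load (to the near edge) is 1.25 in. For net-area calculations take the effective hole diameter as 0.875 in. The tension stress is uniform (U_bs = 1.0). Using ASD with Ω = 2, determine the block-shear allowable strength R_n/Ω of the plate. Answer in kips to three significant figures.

62.6 kips

Shear plane L_v = 1.75 + 3·2.125 = 8.125 in; A_gv = 8.125 × 0.5 = 4.062 in².
A_nv = (8.125 − 3.5·0.875) × 0.5 = 2.531 in².
A_nt = (1.25 − 0.5·0.875) × 0.5 = 0.4062 in².
0.6 F_u A_nv = 98.72 kips; 0.6 F_y A_gv = 121.9 kips → shear rupture governs the shear term.
R_n = 98.72 + 1.0 × 65 × 0.4062 = 125.1 kips.
Allowable strength R_n/Ω = 125.1 / 2 = 62.6 kips.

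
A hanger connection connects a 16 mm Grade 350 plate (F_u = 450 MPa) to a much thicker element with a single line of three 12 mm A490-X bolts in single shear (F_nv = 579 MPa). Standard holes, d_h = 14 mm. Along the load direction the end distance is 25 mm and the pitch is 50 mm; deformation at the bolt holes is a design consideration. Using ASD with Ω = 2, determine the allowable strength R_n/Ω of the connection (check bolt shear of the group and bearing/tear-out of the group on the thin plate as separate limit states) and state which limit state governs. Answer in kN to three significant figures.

Bolt shear: A_b = π·12²/4 = 113.1 mm²; R_n = 579 × 113.1 × 3 × 1 / 1000 = 196.5 kN → 196.5 / 2 = 98.2 kN.
Bearing (1.2 l_c t F_u ≤ 2.4 d t F_u): upper limit = 2.4·12·16·450 / 1000 = 207.4 kN.
  Edge l_c = 25 − 14/2 = 18 → r_n = 155.5 kN; interior l_c = 50 − 14 = 36 → r_n = 207.4 kN.
  R_n,bearing = 1·155.5 + 2·207.4 = 570.2 kN → 570.2 / 2 = 285 kN.
Bolt shear governs: 98.2 kN.

98.2 kN (bolt shear governs)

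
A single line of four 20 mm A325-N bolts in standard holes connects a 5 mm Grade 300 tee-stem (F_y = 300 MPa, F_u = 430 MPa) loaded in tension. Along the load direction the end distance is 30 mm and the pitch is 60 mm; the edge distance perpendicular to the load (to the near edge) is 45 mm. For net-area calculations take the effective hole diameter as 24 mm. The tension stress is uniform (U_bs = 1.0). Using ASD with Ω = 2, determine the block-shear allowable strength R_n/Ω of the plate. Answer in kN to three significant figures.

117 kN

Shear plane L_v = 30 + 3·60 = 210 mm; A_gv = 210 × 5 = 1050 mm².
A_nv = (210 − 3.5·24) × 5 = 630 mm².
A_nt = (45 − 0.5·24) × 5 = 165 mm².
0.6 F_u A_nv = 162.5 kN; 0.6 F_y A_gv = 189 kN → shear rupture governs the shear term.
R_n = 162.5 + 1.0 × 430 × 165 / 1000 = 233.5 kN.
Allowable strength R_n/Ω = 233.5 / 2 = 117 kN.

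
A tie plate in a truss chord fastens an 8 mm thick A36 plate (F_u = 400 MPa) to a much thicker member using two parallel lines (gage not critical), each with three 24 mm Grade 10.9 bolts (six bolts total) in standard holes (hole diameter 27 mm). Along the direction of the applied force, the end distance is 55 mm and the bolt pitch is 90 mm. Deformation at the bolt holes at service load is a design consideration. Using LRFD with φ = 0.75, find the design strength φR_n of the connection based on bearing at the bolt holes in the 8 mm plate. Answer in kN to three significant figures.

792 kN

Per bolt r_n = 1.2 l_c t F_u ≤ 2.4 d t F_u; upper limit = 2.4 × 24 × 8 × 400 / 1000 = 184.3 kN.
Edge bolt: l_c = 55 − 27/2 = 41.5 mm → 1.2 × 41.5 × 8 × 400 / 1000 = 159.4 → r_n = 159.4 kN.
Interior bolts: l_c = 90 − 27 = 63 mm → 1.2 × 63 × 8 × 400 / 1000 = 241.9 → r_n = 184.3 kN.
R_n = 2 × 159.4 + 4 × 184.3 = 1056 kN.
Design strength φR_n = 0.75 × 1056 = 792 kN.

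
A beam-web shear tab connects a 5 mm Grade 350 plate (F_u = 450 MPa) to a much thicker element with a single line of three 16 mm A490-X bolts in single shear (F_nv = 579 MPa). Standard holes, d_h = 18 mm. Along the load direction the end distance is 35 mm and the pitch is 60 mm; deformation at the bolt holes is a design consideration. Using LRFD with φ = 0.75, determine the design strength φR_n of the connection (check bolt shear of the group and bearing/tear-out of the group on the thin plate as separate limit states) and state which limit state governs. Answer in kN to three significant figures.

Bolt shear: A_b = π·16²/4 = 201.1 mm²; R_n = 579 × 201.1 × 3 × 1 / 1000 = 349.2 kN → 0.75 × 349.2 = 262 kN.
Bearing (1.2 l_c t F_u ≤ 2.4 d t F_u): upper limit = 2.4·16·5·450 / 1000 = 86.4 kN.
  Edge l_c = 35 − 18/2 = 26 → r_n = 70.2 kN; interior l_c = 60 − 18 = 42 → r_n = 86.4 kN.
  R_n,bearing = 1·70.2 + 2·86.4 = 243 kN → 0.75 × 243 = 182 kN.
Bearing governs: 182 kN.

182 kN (bearing governs)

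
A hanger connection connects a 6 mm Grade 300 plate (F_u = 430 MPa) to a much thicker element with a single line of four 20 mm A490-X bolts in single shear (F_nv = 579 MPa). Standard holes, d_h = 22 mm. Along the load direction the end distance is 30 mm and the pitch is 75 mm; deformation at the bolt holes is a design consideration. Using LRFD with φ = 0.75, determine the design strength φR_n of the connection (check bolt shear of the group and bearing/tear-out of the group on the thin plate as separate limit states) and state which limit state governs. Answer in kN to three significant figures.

323 kN (bearing governs)

Bolt shear: A_b = π·20²/4 = 314.2 mm²; R_n = 579 × 314.2 × 4 × 1 / 1000 = 727.6 kN → 0.75 × 727.6 = 546 kN.
Bearing (1.2 l_c t F_u ≤ 2.4 d t F_u): upper limit = 2.4·20·6·430 / 1000 = 123.8 kN.
  Edge l_c = 30 − 22/2 = 19 → r_n = 58.82 kN; interior l_c = 75 − 22 = 53 → r_n = 123.8 kN.
  R_n,bearing = 1·58.82 + 3·123.8 = 430.3 kN → 0.75 × 430.3 = 323 kN.
Bearing governs: 323 kN.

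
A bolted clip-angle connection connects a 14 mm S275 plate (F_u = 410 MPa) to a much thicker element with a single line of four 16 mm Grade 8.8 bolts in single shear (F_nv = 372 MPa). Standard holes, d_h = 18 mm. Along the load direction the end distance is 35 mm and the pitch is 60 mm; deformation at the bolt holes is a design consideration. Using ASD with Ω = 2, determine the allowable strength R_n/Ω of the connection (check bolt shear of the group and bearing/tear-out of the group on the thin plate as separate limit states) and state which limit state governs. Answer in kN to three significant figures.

150 kN (bolt shear governs)

Bolt shear: A_b = π·16²/4 = 201.1 mm²; R_n = 372 × 201.1 × 4 × 1 / 1000 = 299.2 kN → 299.2 / 2 = 150 kN.
Bearing (1.2 l_c t F_u ≤ 2.4 d t F_u): upper limit = 2.4·16·14·410 / 1000 = 220.4 kN.
  Edge l_c = 35 − 18/2 = 26 → r_n = 179.1 kN; interior l_c = 60 − 18 = 42 → r_n = 220.4 kN.
  R_n,bearing = 1·179.1 + 3·220.4 = 840.3 kN → 840.3 / 2 = 420 kN.
Bolt shear governs: 150 kN.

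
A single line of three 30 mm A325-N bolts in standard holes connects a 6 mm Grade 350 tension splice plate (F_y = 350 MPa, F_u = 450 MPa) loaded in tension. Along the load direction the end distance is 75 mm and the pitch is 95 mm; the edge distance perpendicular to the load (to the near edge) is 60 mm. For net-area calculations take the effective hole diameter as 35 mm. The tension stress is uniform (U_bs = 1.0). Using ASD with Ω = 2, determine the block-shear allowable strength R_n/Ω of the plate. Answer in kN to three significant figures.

Shear plane L_v = 75 + 2·95 = 265 mm; A_gv = 265 × 6 = 1590 mm².
A_nv = (265 − 2.5·35) × 6 = 1065 mm².
A_nt = (60 − 0.5·35) × 6 = 255 mm².
0.6 F_u A_nv = 287.6 kN; 0.6 F_y A_gv = 333.9 kN → shear rupture governs the shear term.
R_n = 287.6 + 1.0 × 450 × 255 / 1000 = 402.3 kN.
Allowable strength R_n/Ω = 402.3 / 2 = 201 kN.

201 kN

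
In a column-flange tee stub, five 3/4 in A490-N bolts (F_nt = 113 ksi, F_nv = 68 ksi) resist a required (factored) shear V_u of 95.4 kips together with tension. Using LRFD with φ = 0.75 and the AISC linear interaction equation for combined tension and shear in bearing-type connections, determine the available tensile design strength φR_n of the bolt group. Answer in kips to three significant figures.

A_b = π·0.75²/4 = 0.4418 in²; f_rv = 95.4 / (5 × 0.4418) = 43.19 ksi.
F'_nt = 1.3 F_nt − (F_nt / φF_nv) f_rv = 1.3·113 − (113/(0.75·68))·43.19 = 51.21 ksi, capped at F_nt → F'_nt = 51.21 ksi.
R_n = F'_nt · A_b · n = 51.21 × 0.4418 × 5 = 113.1 kips.
Design strength φR_n = 0.75 × 113.1 = 84.8 kips.

84.8 kips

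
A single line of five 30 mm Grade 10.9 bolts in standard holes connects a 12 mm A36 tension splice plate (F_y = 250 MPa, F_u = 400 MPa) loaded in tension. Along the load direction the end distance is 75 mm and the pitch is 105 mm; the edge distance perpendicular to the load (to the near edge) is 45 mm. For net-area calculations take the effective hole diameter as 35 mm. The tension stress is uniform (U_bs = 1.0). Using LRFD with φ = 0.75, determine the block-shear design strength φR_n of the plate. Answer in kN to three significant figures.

767 kN

Shear plane L_v = 75 + 4·105 = 495 mm; A_gv = 495 × 12 = 5940 mm².
A_nv = (495 − 4.5·35) × 12 = 4050 mm².
A_nt = (45 − 0.5·35) × 12 = 330 mm².
0.6 F_u A_nv = 972 kN; 0.6 F_y A_gv = 891 kN → shear yielding governs the shear term.
R_n = 891 + 1.0 × 400 × 330 / 1000 = 1023 kN.
Design strength φR_n = 0.75 × 1023 = 767 kN.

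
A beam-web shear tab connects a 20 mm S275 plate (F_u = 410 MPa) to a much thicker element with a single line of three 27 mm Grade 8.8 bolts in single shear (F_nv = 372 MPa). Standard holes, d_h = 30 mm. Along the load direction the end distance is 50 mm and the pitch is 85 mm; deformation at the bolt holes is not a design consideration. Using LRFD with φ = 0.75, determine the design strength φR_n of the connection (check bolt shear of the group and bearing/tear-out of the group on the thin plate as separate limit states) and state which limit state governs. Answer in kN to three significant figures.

Bolt shear: A_b = π·27²/4 = 572.6 mm²; R_n = 372 × 572.6 × 3 × 1 / 1000 = 639 kN → 0.75 × 639 = 479 kN.
Bearing (1.5 l_c t F_u ≤ 3.0 d t F_u): upper limit = 3.0·27·20·410 / 1000 = 664.2 kN.
  Edge l_c = 50 − 30/2 = 35 → r_n = 430.5 kN; interior l_c = 85 − 30 = 55 → r_n = 664.2 kN.
  R_n,bearing = 1·430.5 + 2·664.2 = 1759 kN → 0.75 × 1759 = 1320 kN.
Bolt shear governs: 479 kN.

479 kN (bolt shear governs)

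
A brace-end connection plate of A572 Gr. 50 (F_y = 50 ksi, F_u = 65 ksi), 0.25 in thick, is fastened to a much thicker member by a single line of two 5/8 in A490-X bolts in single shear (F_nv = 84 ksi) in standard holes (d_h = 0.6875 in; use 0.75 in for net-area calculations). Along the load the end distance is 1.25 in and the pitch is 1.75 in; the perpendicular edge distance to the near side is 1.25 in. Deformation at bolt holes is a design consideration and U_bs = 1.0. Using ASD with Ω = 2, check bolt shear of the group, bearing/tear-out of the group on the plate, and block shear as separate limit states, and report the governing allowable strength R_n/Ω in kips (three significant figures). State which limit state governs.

Bolt shear: A_b = π·0.625²/4 = 0.3068 in²; R_n = 84 × 0.3068 × 2 × 1 = 51.54 kips → 51.54 / 2 = 25.8 kips.
Bearing: edge l_c = 0.9062, r_n = 17.67 kips; interior l_c = 1.062, r_n = 20.72 kips; R_n = 17.67 + 1·20.72 = 38.39 kips → 19.2 kips.
Block shear: A_gv = 0.75, A_nv = 0.4688, A_nt = 0.2188 in²; R_n = min(0.6F_uA_nv, 0.6F_yA_gv) + U_bs·F_u·A_nt = 32.5 kips → 16.2 kips.
Block shear governs: 16.2 kips.

16.2 kips (block shear governs)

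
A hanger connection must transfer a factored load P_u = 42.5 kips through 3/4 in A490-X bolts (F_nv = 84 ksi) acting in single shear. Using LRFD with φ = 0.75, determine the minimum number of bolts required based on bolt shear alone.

A_b = π·0.75²/4 = 0.4418 in².
Per-bolt design strength φR_n = 0.75 × 84 × 0.4418 × 1 = 27.83 kips.
n ≥ 42.5 / 27.83 = 1.527 → use 2 bolts.

2 bolts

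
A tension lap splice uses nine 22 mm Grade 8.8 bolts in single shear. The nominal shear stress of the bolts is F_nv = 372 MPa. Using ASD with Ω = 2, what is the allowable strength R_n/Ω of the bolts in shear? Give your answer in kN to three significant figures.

636 kN

A_b = π × 22² / 4 = 380.1 mm².
R_n = F_nv · A_b · n · n_s = 372 × 380.1 × 9 × 1 / 1000 = 1273 kN.
Allowable strength R_n/Ω = 1273 / 2 = 636 kN.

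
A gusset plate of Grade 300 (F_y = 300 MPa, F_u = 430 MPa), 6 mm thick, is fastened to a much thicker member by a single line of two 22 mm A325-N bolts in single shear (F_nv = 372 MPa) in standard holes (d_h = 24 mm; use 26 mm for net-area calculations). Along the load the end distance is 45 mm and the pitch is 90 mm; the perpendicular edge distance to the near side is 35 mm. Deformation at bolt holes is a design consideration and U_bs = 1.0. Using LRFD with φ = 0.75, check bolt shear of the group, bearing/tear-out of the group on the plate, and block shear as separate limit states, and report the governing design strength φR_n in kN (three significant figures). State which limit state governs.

Bolt shear: A_b = π·22²/4 = 380.1 mm²; R_n = 372 × 380.1 × 2 × 1 / 1000 = 282.8 kN → 0.75 × 282.8 = 212 kN.
Bearing: edge l_c = 33, r_n = 102.2 kN; interior l_c = 66, r_n = 136.2 kN; R_n = 102.2 + 1·136.2 = 238.4 kN → 179 kN.
Block shear: A_gv = 810, A_nv = 576, A_nt = 132 mm²; R_n = min(0.6F_uA_nv, 0.6F_yA_gv) + U_bs·F_u·A_nt = 202.6 kN → 152 kN.
Block shear governs: 152 kN.

152 kN (block shear governs)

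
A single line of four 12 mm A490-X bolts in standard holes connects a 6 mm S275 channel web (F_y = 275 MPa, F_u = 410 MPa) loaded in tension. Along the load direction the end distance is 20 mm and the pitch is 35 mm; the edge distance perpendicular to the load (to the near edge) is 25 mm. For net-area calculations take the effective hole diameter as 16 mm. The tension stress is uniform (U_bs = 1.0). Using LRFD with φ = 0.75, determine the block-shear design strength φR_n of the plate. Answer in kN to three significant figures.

Shear plane L_v = 20 + 3·35 = 125 mm; A_gv = 125 × 6 = 750 mm².
A_nv = (125 − 3.5·16) × 6 = 414 mm².
A_nt = (25 − 0.5·16) × 6 = 102 mm².
0.6 F_u A_nv = 101.8 kN; 0.6 F_y A_gv = 123.8 kN → shear rupture governs the shear term.
R_n = 101.8 + 1.0 × 410 × 102 / 1000 = 143.7 kN.
Design strength φR_n = 0.75 × 143.7 = 108 kN.

108 kN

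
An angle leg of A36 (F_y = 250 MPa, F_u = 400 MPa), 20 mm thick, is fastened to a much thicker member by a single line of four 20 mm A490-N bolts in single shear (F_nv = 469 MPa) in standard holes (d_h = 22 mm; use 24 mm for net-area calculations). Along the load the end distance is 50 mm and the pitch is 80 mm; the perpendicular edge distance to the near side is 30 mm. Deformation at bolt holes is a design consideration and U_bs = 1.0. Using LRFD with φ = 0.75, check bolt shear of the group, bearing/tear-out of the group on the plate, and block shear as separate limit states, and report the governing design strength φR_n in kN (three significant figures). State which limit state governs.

442 kN (bolt shear governs)

Bolt shear: A_b = π·20²/4 = 314.2 mm²; R_n = 469 × 314.2 × 4 × 1 / 1000 = 589.4 kN → 0.75 × 589.4 = 442 kN.
Bearing: edge l_c = 39, r_n = 374.4 kN; interior l_c = 58, r_n = 384 kN; R_n = 374.4 + 3·384 = 1526 kN → 1140 kN.
Block shear: A_gv = 5800, A_nv = 4120, A_nt = 360 mm²; R_n = min(0.6F_uA_nv, 0.6F_yA_gv) + U_bs·F_u·A_nt = 1014 kN → 760 kN.
Bolt shear governs: 442 kN.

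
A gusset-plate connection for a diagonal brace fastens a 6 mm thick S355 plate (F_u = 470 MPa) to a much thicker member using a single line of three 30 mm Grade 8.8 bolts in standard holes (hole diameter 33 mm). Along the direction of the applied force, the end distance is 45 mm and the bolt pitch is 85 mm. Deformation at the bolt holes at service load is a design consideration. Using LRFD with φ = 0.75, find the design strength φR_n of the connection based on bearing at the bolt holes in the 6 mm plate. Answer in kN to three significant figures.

Per bolt r_n = 1.2 l_c t F_u ≤ 2.4 d t F_u; upper limit = 2.4 × 30 × 6 × 470 / 1000 = 203 kN.
Edge bolt: l_c = 45 − 33/2 = 28.5 mm → 1.2 × 28.5 × 6 × 470 / 1000 = 96.44 → r_n = 96.44 kN.
Interior bolts: l_c = 85 − 33 = 52 mm → 1.2 × 52 × 6 × 470 / 1000 = 176 → r_n = 176 kN.
R_n = 1 × 96.44 + 2 × 176 = 448.4 kN.
Design strength φR_n = 0.75 × 448.4 = 336 kN.

336 kN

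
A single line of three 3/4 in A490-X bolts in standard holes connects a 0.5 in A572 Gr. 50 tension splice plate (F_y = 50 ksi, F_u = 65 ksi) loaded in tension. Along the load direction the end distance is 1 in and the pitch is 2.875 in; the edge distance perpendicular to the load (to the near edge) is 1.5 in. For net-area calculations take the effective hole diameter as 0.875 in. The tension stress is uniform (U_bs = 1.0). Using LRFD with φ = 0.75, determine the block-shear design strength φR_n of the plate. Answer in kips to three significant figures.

92.6 kips

Shear plane L_v = 1 + 2·2.875 = 6.75 in; A_gv = 6.75 × 0.5 = 3.375 in².
A_nv = (6.75 − 2.5·0.875) × 0.5 = 2.281 in².
A_nt = (1.5 − 0.5·0.875) × 0.5 = 0.5312 in².
0.6 F_u A_nv = 88.97 kips; 0.6 F_y A_gv = 101.2 kips → shear rupture governs the shear term.
R_n = 88.97 + 1.0 × 65 × 0.5312 = 123.5 kips.
Design strength φR_n = 0.75 × 123.5 = 92.6 kips.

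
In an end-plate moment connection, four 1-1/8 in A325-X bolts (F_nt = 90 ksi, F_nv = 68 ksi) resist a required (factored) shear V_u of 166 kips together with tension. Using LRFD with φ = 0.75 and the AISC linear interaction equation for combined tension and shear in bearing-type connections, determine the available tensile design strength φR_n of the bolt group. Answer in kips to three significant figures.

A_b = π·1.125²/4 = 0.994 in²; f_rv = 166 / (4 × 0.994) = 41.75 ksi.
F'_nt = 1.3 F_nt − (F_nt / φF_nv) f_rv = 1.3·90 − (90/(0.75·68))·41.75 = 43.32 ksi, capped at F_nt → F'_nt = 43.32 ksi.
R_n = F'_nt · A_b · n = 43.32 × 0.994 × 4 = 172.3 kips.
Design strength φR_n = 0.75 × 172.3 = 129 kips.

129 kips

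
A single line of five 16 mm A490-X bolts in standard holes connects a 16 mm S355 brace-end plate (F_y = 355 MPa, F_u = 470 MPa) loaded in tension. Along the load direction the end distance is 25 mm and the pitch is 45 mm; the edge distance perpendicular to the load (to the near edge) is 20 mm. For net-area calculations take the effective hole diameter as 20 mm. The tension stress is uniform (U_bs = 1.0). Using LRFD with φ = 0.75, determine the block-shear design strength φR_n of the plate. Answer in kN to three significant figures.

446 kN

Shear plane L_v = 25 + 4·45 = 205 mm; A_gv = 205 × 16 = 3280 mm².
A_nv = (205 − 4.5·20) × 16 = 1840 mm².
A_nt = (20 − 0.5·20) × 16 = 160 mm².
0.6 F_u A_nv = 518.9 kN; 0.6 F_y A_gv = 698.6 kN → shear rupture governs the shear term.
R_n = 518.9 + 1.0 × 470 × 160 / 1000 = 594.1 kN.
Design strength φR_n = 0.75 × 594.1 = 446 kN.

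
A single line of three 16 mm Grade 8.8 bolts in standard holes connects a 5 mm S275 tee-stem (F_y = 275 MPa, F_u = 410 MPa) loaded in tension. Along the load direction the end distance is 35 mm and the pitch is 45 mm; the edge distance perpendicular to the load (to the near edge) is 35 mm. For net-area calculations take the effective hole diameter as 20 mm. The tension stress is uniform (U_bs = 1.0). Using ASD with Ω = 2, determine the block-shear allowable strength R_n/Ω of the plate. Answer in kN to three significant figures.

71.8 kN

Shear plane L_v = 35 + 2·45 = 125 mm; A_gv = 125 × 5 = 625 mm².
A_nv = (125 − 2.5·20) × 5 = 375 mm².
A_nt = (35 − 0.5·20) × 5 = 125 mm².
0.6 F_u A_nv = 92.25 kN; 0.6 F_y A_gv = 103.1 kN → shear rupture governs the shear term.
R_n = 92.25 + 1.0 × 410 × 125 / 1000 = 143.5 kN.
Allowable strength R_n/Ω = 143.5 / 2 = 71.8 kN.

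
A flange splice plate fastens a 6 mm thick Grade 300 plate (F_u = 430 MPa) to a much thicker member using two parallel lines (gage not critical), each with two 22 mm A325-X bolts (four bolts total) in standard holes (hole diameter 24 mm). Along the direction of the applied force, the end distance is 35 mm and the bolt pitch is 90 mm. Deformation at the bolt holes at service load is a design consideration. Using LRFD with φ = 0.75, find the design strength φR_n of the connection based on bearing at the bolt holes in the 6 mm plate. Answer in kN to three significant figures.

Per bolt r_n = 1.2 l_c t F_u ≤ 2.4 d t F_u; upper limit = 2.4 × 22 × 6 × 430 / 1000 = 136.2 kN.
Edge bolt: l_c = 35 − 24/2 = 23 mm → 1.2 × 23 × 6 × 430 / 1000 = 71.21 → r_n = 71.21 kN.
Interior bolts: l_c = 90 − 24 = 66 mm → 1.2 × 66 × 6 × 430 / 1000 = 204.3 → r_n = 136.2 kN.
R_n = 2 × 71.21 + 2 × 136.2 = 414.9 kN.
Design strength φR_n = 0.75 × 414.9 = 311 kN.

311 kN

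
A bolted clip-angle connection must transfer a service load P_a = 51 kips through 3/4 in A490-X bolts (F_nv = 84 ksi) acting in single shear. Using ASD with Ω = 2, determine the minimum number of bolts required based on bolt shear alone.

A_b = π·0.75²/4 = 0.4418 in².
Per-bolt allowable strength R_n/Ω = 84 × 0.4418 × 1 / 2 = 18.56 kips.
n ≥ 51 / 18.56 = 2.749 → use 3 bolts.

3 bolts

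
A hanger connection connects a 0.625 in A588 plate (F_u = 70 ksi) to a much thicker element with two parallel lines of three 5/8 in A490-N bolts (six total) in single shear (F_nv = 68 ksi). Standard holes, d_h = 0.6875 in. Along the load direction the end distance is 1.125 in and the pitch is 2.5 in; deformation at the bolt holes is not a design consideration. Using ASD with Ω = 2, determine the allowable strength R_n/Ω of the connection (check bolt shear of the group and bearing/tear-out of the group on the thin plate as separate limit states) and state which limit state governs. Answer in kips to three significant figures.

62.6 kips (bolt shear governs)

Bolt shear: A_b = π·0.625²/4 = 0.3068 in²; R_n = 68 × 0.3068 × 6 × 1 = 125.2 kips → 125.2 / 2 = 62.6 kips.
Bearing (1.5 l_c t F_u ≤ 3.0 d t F_u): upper limit = 3.0·0.625·0.625·70 = 82.03 kips.
  Edge l_c = 1.125 − 0.6875/2 = 0.7812 → r_n = 51.27 kips; interior l_c = 2.5 − 0.6875 = 1.812 → r_n = 82.03 kips.
  R_n,bearing = 2·51.27 + 4·82.03 = 430.7 kips → 430.7 / 2 = 215 kips.
Bolt shear governs: 62.6 kips.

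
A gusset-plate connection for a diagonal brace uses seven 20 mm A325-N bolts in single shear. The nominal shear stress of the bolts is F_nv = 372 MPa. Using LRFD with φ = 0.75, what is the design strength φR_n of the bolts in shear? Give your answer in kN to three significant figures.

614 kN

A_b = π × 20² / 4 = 314.2 mm².
R_n = F_nv · A_b · n · n_s = 372 × 314.2 × 7 × 1 / 1000 = 818.1 kN.
Design strength φR_n = 0.75 × 818.1 = 614 kN.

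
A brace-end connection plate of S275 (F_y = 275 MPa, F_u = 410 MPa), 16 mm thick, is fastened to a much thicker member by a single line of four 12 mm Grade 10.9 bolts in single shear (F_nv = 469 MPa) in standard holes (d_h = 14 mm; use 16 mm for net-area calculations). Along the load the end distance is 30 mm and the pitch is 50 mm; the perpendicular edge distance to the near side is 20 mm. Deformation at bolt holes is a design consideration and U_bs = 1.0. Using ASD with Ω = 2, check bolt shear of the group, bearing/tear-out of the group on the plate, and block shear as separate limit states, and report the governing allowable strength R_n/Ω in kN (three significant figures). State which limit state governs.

106 kN (bolt shear governs)

Bolt shear: A_b = π·12²/4 = 113.1 mm²; R_n = 469 × 113.1 × 4 × 1 / 1000 = 212.2 kN → 212.2 / 2 = 106 kN.
Bearing: edge l_c = 23, r_n = 181.1 kN; interior l_c = 36, r_n = 188.9 kN; R_n = 181.1 + 3·188.9 = 747.8 kN → 374 kN.
Block shear: A_gv = 2880, A_nv = 1984, A_nt = 192 mm²; R_n = min(0.6F_uA_nv, 0.6F_yA_gv) + U_bs·F_u·A_nt = 553.9 kN → 277 kN.
Bolt shear governs: 106 kN.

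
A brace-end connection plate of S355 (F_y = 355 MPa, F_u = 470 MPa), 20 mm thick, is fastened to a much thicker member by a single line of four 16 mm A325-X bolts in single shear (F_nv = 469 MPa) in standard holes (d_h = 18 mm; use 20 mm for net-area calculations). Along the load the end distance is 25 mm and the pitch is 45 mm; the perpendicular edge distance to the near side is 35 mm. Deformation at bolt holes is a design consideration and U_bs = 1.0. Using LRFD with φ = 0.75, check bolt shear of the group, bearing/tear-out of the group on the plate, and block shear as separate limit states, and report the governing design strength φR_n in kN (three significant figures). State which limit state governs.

Bolt shear: A_b = π·16²/4 = 201.1 mm²; R_n = 469 × 201.1 × 4 × 1 / 1000 = 377.2 kN → 0.75 × 377.2 = 283 kN.
Bearing: edge l_c = 16, r_n = 180.5 kN; interior l_c = 27, r_n = 304.6 kN; R_n = 180.5 + 3·304.6 = 1094 kN → 821 kN.
Block shear: A_gv = 3200, A_nv = 1800, A_nt = 500 mm²; R_n = min(0.6F_uA_nv, 0.6F_yA_gv) + U_bs·F_u·A_nt = 742.6 kN → 557 kN.
Bolt shear governs: 283 kN.

283 kN (bolt shear governs)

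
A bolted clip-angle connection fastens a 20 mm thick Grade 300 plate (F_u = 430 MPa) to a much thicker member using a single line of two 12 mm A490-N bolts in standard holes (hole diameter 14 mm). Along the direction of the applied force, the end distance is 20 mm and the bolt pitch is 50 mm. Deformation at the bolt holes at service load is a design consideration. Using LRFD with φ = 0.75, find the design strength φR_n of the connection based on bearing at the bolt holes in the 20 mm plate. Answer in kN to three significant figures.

286 kN

Per bolt r_n = 1.2 l_c t F_u ≤ 2.4 d t F_u; upper limit = 2.4 × 12 × 20 × 430 / 1000 = 247.7 kN.
Edge bolt: l_c = 20 − 14/2 = 13 mm → 1.2 × 13 × 20 × 430 / 1000 = 134.2 → r_n = 134.2 kN.
Interior bolts: l_c = 50 − 14 = 36 mm → 1.2 × 36 × 20 × 430 / 1000 = 371.5 → r_n = 247.7 kN.
R_n = 1 × 134.2 + 1 × 247.7 = 381.8 kN.
Design strength φR_n = 0.75 × 381.8 = 286 kN.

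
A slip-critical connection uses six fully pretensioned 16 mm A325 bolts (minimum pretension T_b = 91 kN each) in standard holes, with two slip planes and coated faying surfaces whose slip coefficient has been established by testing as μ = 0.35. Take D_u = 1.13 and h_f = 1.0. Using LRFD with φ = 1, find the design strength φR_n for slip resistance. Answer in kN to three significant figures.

R_n = μ · D_u · h_f · T_b · n_s · n_b = 0.35 × 1.13 × 1.0 × 91 × 2 × 6 = 431.9 kN.
Design strength φR_n = 1 × 431.9 = 432 kN.

432 kN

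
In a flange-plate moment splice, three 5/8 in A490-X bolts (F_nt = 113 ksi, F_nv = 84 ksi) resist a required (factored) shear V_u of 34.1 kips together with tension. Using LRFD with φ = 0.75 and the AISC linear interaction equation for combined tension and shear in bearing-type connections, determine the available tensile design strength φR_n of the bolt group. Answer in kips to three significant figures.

55.5 kips

A_b = π·0.625²/4 = 0.3068 in²; f_rv = 34.1 / (3 × 0.3068) = 37.05 ksi.
F'_nt = 1.3 F_nt − (F_nt / φF_nv) f_rv = 1.3·113 − (113/(0.75·84))·37.05 = 80.45 ksi, capped at F_nt → F'_nt = 80.45 ksi.
R_n = F'_nt · A_b · n = 80.45 × 0.3068 × 3 = 74.04 kips.
Design strength φR_n = 0.75 × 74.04 = 55.5 kips.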